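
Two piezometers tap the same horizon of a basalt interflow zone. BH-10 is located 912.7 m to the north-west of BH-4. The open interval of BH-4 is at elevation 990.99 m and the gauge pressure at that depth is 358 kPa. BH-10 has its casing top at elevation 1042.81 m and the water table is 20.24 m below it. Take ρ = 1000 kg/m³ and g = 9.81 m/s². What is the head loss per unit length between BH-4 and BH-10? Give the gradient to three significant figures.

Pressure head at BH-4: ψ = P/(ρg) = 358×1000 / (1000 × 9.81) = 36.49 m.
Total head at BH-4: h = z + ψ = 990.99 + 36.49 = 1027.48 m.
Total head at BH-10: h = 1042.81 − 20.24 = 1022.57 m.
Head difference: h(BH-4) − h(BH-10) = 1027.48 − 1022.57 = 4.91 m.
Hydraulic gradient: i = |Δh| / L = 4.91 / 912.7 = 0.00538.

i ≈ 0.00538 m/m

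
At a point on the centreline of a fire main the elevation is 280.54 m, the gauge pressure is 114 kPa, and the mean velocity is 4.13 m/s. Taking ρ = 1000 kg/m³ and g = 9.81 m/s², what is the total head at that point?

Pressure head ψ = P/(ρg) = 114×1000 / (1000 × 9.81) = 11.62 m.
Velocity head = v²/(2g) = 4.13² / (2 × 9.81) = 0.869 m.
h = z + ψ + v²/(2g) = 280.54 + 11.62 + 0.869 = 293.03 m.

h ≈ 293.03 m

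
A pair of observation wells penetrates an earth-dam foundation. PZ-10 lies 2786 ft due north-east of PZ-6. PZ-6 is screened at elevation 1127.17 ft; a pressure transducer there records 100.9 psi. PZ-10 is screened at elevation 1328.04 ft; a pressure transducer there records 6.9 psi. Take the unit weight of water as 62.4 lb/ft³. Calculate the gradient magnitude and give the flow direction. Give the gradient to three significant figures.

Pressure head at PZ-6: ψ = 144·P/γ = 144 × 100.9 / 62.4 = 232.85 ft.
Total head at PZ-6: h = z + ψ = 1127.17 + 232.85 = 1360.02 ft.
Pressure head at PZ-10: ψ = 144·P/γ = 144 × 6.9 / 62.4 = 15.92 ft.
Total head at PZ-10: h = z + ψ = 1328.04 + 15.92 = 1343.96 ft.
Head difference: h(PZ-6) − h(PZ-10) = 1360.02 − 1343.96 = 16.06 ft.
Hydraulic gradient: i = |Δh| / L = 16.06 / 2786 = 0.00576.
Flow is from higher to lower head: from PZ-6 toward PZ-10, i.e. toward the north-east.

i ≈ 0.00576; groundwater flows toward the north-east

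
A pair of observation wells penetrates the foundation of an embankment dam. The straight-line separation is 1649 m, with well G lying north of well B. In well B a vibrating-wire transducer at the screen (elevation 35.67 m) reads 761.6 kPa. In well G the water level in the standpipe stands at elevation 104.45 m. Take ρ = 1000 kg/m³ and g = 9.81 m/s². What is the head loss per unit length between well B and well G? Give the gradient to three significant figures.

i ≈ 0.00537 m/m

Pressure head at well B: ψ = P/(ρg) = 761.6×1000 / (1000 × 9.81) = 77.64 m.
Total head at well B: h = z + ψ = 35.67 + 77.64 = 113.31 m.
Total head at well G: h = 104.45 m (water level in the piezometer is the total head).
Head difference: h(well B) − h(well G) = 113.31 − 104.45 = 8.86 m.
Hydraulic gradient: i = |Δh| / L = 8.86 / 1649 = 0.00537.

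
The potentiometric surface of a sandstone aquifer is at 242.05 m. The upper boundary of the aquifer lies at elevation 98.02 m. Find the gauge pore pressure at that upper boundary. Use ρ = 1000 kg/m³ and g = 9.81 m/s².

P ≈ 1410 kPa

Pressure head at the aquifer top: ψ = h − z = 242.05 − 98.02 = 144.03 m.
P = ρgψ = 1000 × 9.81 × 144.03 = 1412934 Pa ≈ 1410 kPa.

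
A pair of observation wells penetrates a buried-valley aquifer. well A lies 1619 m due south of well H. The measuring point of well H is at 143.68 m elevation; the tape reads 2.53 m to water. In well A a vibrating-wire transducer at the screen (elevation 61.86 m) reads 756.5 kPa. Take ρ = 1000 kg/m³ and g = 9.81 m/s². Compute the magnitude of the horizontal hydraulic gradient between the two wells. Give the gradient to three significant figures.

Total head at well H: h = 143.68 − 2.53 = 141.15 m.
Pressure head at well A: ψ = P/(ρg) = 756.5×1000 / (1000 × 9.81) = 77.12 m.
Total head at well A: h = z + ψ = 61.86 + 77.12 = 138.98 m.
Head difference: h(well H) − h(well A) = 141.15 − 138.98 = 2.17 m.
Hydraulic gradient: i = |Δh| / L = 2.17 / 1619 = 0.00134.

i ≈ 0.00134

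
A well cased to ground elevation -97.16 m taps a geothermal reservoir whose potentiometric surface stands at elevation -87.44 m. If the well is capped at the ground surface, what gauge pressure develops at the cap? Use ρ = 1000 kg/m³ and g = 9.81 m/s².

P ≈ 95.4 kPa

Head above the cap: Δh = -87.44 − (-97.16) = 9.72 m.
P = ρgΔh = 1000 × 9.81 × 9.72 = 95353 Pa ≈ 95.4 kPa.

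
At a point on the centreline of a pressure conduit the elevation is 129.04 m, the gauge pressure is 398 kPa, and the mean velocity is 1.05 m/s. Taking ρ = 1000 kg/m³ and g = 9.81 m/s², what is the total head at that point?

h ≈ 169.67 m

Pressure head ψ = P/(ρg) = 398×1000 / (1000 × 9.81) = 40.57 m.
Velocity head = v²/(2g) = 1.05² / (2 × 9.81) = 0.056 m.
h = z + ψ + v²/(2g) = 129.04 + 40.57 + 0.056 = 169.67 m.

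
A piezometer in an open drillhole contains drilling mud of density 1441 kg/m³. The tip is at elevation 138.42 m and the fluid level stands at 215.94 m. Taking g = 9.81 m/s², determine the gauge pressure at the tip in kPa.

P ≈ 1100 kPa

Pressure head ψ = h − z = 215.94 − 138.42 = 77.52 m.
P = ρgψ = 1441 × 9.81 × 77.52 = 1095839 Pa ≈ 1100 kPa.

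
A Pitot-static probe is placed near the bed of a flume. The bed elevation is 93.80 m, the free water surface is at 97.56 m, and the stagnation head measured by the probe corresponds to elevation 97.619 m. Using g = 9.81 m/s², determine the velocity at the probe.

v ≈ 1.08 m/s

Near the bed, under hydrostatic conditions, the piezometric head (z + ψ) equals the free-surface elevation, 97.56 m.
Velocity head = total − piezometric = 97.619 − 97.56 = 0.059 m.
v = √(2g·h_v) = √(2 × 9.81 × 0.059) = 1.08 m/s.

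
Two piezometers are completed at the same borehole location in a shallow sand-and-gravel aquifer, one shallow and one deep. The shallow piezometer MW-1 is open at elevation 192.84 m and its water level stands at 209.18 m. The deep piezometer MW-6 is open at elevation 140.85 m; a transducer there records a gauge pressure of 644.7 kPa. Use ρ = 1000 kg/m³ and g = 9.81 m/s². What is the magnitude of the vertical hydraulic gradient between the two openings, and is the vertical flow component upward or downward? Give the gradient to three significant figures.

Total head at MW-1: h = 209.18 m (water level in the standpipe).
Pressure head at MW-6: ψ = P/(ρg) = 644.7×1000 / (1000 × 9.81) = 65.72 m.
Total head at MW-6: h = z + ψ = 140.85 + 65.72 = 206.57 m.
Δh = h(MW-1) − h(MW-6) = 209.18 − 206.57 = 2.61 m.
Vertical separation Δz = 192.84 − 140.85 = 51.99 m.
|i_v| = |Δh| / Δz = 2.61 / 51.99 = 0.0502.
Head is higher in the shallow piezometer, so vertical flow is downward (recharge condition).

|i_v| ≈ 0.0502; vertical flow is downward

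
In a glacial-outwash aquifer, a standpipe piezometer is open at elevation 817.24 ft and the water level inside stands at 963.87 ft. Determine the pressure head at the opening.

Total head h = 963.87 ft (the water-surface elevation in the piezometer).
Pressure head ψ = h − z = 963.87 − 817.24 = 146.63 ft.

ψ ≈ 146.63 ft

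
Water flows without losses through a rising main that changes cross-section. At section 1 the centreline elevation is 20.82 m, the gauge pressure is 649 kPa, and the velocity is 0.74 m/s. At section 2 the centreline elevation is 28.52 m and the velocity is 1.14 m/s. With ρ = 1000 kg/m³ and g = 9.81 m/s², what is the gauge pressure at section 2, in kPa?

Pressure head at 1: ψ₁ = P₁/(ρg) = 649×1000 / (1000 × 9.81) = 66.16 m.
Velocity heads: v₁²/2g = 0.74²/19.62 = 0.028 m; v₂²/2g = 1.14²/19.62 = 0.066 m.
Total head H = z₁ + ψ₁ + v₁²/2g = 20.82 + 66.16 + 0.028 = 87.01 m.
ψ₂ = H − z₂ − v₂²/2g = 87.01 − 28.52 − 0.066 = 58.42 m.
P₂ = ρgψ₂ = 1000 × 9.81 × 58.42 ≈ 573 kPa.

P₂ ≈ 573 kPa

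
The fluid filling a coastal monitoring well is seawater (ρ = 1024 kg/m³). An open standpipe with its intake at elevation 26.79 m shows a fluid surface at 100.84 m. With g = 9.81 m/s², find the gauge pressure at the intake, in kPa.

P ≈ 744 kPa

Pressure head ψ = h − z = 100.84 − 26.79 = 74.05 m.
P = ρgψ = 1024 × 9.81 × 74.05 = 743865 Pa ≈ 744 kPa.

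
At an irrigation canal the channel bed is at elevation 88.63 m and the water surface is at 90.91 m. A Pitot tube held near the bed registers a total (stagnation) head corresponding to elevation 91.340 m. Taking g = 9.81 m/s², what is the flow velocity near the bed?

v ≈ 2.90 m/s

Near the bed, under hydrostatic conditions, the piezometric head (z + ψ) equals the free-surface elevation, 90.91 m.
Velocity head = total − piezometric = 91.340 − 90.91 = 0.430 m.
v = √(2g·h_v) = √(2 × 9.81 × 0.430) = 2.90 m/s.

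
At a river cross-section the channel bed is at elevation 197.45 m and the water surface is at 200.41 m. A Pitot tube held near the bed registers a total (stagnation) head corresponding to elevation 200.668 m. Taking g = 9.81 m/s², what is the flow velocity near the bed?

Near the bed, under hydrostatic conditions, the piezometric head (z + ψ) equals the free-surface elevation, 200.41 m.
Velocity head = total − piezometric = 200.668 − 200.41 = 0.258 m.
v = √(2g·h_v) = √(2 × 9.81 × 0.258) = 2.25 m/s.

v ≈ 2.25 m/s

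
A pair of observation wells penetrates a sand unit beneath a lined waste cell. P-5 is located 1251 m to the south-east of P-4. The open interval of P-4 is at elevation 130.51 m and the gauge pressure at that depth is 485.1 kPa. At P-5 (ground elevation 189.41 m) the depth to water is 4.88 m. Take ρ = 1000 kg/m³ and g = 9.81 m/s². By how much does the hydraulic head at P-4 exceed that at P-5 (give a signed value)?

Δh ≈ -4.57 m

Pressure head at P-4: ψ = P/(ρg) = 485.1×1000 / (1000 × 9.81) = 49.45 m.
Total head at P-4: h = z + ψ = 130.51 + 49.45 = 179.96 m.
Total head at P-5: h = 189.41 − 4.88 = 184.53 m.
Head difference: h(P-4) − h(P-5) = 179.96 − 184.53 = -4.57 m.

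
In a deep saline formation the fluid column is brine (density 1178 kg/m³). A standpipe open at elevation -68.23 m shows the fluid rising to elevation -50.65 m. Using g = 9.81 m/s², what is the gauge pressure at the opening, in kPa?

Pressure head ψ = h − z = -50.65 − (-68.23) = 17.58 m.
P = ρgψ = 1178 × 9.81 × 17.58 = 203158 Pa ≈ 203 kPa.

P ≈ 203 kPa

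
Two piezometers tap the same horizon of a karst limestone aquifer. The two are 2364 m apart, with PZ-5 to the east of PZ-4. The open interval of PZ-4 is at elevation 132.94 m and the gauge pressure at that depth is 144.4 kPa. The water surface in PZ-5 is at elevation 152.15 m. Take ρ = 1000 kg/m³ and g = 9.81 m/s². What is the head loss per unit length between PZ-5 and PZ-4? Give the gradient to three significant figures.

Pressure head at PZ-4: ψ = P/(ρg) = 144.4×1000 / (1000 × 9.81) = 14.72 m.
Total head at PZ-4: h = z + ψ = 132.94 + 14.72 = 147.66 m.
Total head at PZ-5: h = 152.15 m (water level in the piezometer is the total head).
Head difference: h(PZ-4) − h(PZ-5) = 147.66 − 152.15 = -4.49 m.
Hydraulic gradient: i = |Δh| / L = 4.49 / 2364 = 0.00190.

i ≈ 0.00190 m/m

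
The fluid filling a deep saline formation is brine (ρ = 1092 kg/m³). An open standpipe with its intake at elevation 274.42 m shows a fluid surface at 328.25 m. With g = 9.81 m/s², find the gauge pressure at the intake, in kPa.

Pressure head ψ = h − z = 328.25 − 274.42 = 53.83 m.
P = ρgψ = 1092 × 9.81 × 53.83 = 576655 Pa ≈ 577 kPa.

P ≈ 577 kPa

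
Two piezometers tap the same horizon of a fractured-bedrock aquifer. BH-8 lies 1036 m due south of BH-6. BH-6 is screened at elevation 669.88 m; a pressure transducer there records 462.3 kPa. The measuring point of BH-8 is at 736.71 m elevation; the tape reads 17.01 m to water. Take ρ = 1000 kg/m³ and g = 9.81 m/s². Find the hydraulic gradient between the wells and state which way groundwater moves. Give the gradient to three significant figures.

Pressure head at BH-6: ψ = P/(ρg) = 462.3×1000 / (1000 × 9.81) = 47.13 m.
Total head at BH-6: h = z + ψ = 669.88 + 47.13 = 717.01 m.
Total head at BH-8: h = 736.71 − 17.01 = 719.70 m.
Head difference: h(BH-6) − h(BH-8) = 717.01 − 719.70 = -2.69 m.
Hydraulic gradient: i = |Δh| / L = 2.69 / 1036 = 0.00260.
Flow is from higher to lower head: from BH-8 toward BH-6, i.e. toward the north.

i ≈ 0.00260; groundwater flows toward the north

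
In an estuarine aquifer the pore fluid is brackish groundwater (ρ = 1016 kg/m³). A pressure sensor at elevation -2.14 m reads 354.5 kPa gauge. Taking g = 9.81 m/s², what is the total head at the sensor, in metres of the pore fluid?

h ≈ 33.43 m

ψ = P/(ρg) = 354.5×1000 / (1016 × 9.81) = 35.57 m.
h = z + ψ = -2.14 + 35.57 = 33.43 m.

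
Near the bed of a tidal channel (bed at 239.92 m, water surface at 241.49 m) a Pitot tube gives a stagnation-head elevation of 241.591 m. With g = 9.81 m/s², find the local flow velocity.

v ≈ 1.41 m/s

Near the bed, under hydrostatic conditions, the piezometric head (z + ψ) equals the free-surface elevation, 241.49 m.
Velocity head = total − piezometric = 241.591 − 241.49 = 0.101 m.
v = √(2g·h_v) = √(2 × 9.81 × 0.101) = 1.41 m/s.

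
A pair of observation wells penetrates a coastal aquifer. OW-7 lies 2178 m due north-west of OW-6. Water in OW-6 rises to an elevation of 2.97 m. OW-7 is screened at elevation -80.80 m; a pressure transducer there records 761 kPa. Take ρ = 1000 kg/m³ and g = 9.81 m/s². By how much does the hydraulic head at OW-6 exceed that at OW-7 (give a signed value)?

Total head at OW-6: h = 2.97 m (water level in the piezometer is the total head).
Pressure head at OW-7: ψ = P/(ρg) = 761×1000 / (1000 × 9.81) = 77.57 m.
Total head at OW-7: h = z + ψ = -80.80 + 77.57 = -3.23 m.
Head difference: h(OW-6) − h(OW-7) = 2.97 − (-3.23) = 6.20 m.

Δh ≈ 6.20 m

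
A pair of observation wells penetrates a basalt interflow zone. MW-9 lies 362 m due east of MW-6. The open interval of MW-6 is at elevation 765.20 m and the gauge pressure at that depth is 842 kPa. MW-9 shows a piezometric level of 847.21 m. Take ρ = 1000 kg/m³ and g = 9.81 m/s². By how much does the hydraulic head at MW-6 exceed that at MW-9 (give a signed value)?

Δh ≈ 3.82 m

Pressure head at MW-6: ψ = P/(ρg) = 842×1000 / (1000 × 9.81) = 85.83 m.
Total head at MW-6: h = z + ψ = 765.20 + 85.83 = 851.03 m.
Total head at MW-9: h = 847.21 m (water level in the piezometer is the total head).
Head difference: h(MW-6) − h(MW-9) = 851.03 − 847.21 = 3.82 m.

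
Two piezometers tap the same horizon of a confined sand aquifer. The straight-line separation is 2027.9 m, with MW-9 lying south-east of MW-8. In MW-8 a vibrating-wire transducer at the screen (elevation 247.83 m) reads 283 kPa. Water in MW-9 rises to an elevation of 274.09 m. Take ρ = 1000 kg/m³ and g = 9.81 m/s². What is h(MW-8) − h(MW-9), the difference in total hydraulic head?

Δh ≈ 2.59 m

Pressure head at MW-8: ψ = P/(ρg) = 283×1000 / (1000 × 9.81) = 28.85 m.
Total head at MW-8: h = z + ψ = 247.83 + 28.85 = 276.68 m.
Total head at MW-9: h = 274.09 m (water level in the piezometer is the total head).
Head difference: h(MW-8) − h(MW-9) = 276.68 − 274.09 = 2.59 m.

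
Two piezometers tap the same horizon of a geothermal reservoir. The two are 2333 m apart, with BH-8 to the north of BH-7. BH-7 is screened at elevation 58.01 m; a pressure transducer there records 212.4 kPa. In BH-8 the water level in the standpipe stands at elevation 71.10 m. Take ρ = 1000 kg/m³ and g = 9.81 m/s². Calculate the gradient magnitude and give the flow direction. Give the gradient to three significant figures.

Pressure head at BH-7: ψ = P/(ρg) = 212.4×1000 / (1000 × 9.81) = 21.65 m.
Total head at BH-7: h = z + ψ = 58.01 + 21.65 = 79.66 m.
Total head at BH-8: h = 71.10 m (water level in the piezometer is the total head).
Head difference: h(BH-7) − h(BH-8) = 79.66 − 71.10 = 8.56 m.
Hydraulic gradient: i = |Δh| / L = 8.56 / 2333 = 0.00367.
Flow is from higher to lower head: from BH-7 toward BH-8, i.e. toward the north.

i ≈ 0.00367; groundwater flows toward the north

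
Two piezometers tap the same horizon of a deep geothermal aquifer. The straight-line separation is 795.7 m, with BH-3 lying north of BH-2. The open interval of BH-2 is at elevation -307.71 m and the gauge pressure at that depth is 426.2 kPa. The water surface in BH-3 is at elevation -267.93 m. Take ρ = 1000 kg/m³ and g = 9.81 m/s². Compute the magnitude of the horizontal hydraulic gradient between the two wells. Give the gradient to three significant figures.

Pressure head at BH-2: ψ = P/(ρg) = 426.2×1000 / (1000 × 9.81) = 43.45 m.
Total head at BH-2: h = z + ψ = -307.71 + 43.45 = -264.26 m.
Total head at BH-3: h = -267.93 m (water level in the piezometer is the total head).
Head difference: h(BH-2) − h(BH-3) = -264.26 − (-267.93) = 3.67 m.
Hydraulic gradient: i = |Δh| / L = 3.67 / 795.7 = 0.00461.

i ≈ 0.00461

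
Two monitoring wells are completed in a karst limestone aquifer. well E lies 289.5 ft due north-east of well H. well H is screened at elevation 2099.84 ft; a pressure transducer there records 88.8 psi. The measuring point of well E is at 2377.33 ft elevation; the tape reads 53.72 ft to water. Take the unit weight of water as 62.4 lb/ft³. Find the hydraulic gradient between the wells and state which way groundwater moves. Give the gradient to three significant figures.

Pressure head at well H: ψ = 144·P/γ = 144 × 88.8 / 62.4 = 204.92 ft.
Total head at well H: h = z + ψ = 2099.84 + 204.92 = 2304.76 ft.
Total head at well E: h = 2377.33 − 53.72 = 2323.61 ft.
Head difference: h(well H) − h(well E) = 2304.76 − 2323.61 = -18.85 ft.
Hydraulic gradient: i = |Δh| / L = 18.85 / 289.5 = 0.0651.
Flow is from higher to lower head: from well E toward well H, i.e. toward the south-west.

i ≈ 0.0651; groundwater flows toward the south-west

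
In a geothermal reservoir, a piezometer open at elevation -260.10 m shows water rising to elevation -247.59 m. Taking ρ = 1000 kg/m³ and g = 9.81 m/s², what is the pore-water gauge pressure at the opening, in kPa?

Pressure head ψ = h − z = -247.59 − (-260.10) = 12.51 m.
P = ρgψ = 1000 × 9.81 × 12.51 = 122723 Pa ≈ 123 kPa.

P ≈ 123 kPa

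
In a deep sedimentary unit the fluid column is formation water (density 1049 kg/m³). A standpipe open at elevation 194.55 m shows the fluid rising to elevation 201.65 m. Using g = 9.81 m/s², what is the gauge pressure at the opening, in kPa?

P ≈ 73.1 kPa

Pressure head ψ = h − z = 201.65 − 194.55 = 7.10 m.
P = ρgψ = 1049 × 9.81 × 7.10 = 73064 Pa ≈ 73.1 kPa.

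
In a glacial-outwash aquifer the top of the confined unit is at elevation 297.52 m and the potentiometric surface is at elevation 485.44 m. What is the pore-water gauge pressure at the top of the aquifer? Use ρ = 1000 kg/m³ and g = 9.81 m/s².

Pressure head at the aquifer top: ψ = h − z = 485.44 − 297.52 = 187.92 m.
P = ρgψ = 1000 × 9.81 × 187.92 = 1843495 Pa ≈ 1840 kPa.

P ≈ 1840 kPa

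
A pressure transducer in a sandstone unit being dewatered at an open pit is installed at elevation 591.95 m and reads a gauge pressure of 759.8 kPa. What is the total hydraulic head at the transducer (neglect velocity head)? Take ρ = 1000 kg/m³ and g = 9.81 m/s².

ψ = P/(ρg) = 759.8×1000 / (1000 × 9.81) = 77.45 m.
h = z + ψ = 591.95 + 77.45 = 669.40 m.

h ≈ 669.40 m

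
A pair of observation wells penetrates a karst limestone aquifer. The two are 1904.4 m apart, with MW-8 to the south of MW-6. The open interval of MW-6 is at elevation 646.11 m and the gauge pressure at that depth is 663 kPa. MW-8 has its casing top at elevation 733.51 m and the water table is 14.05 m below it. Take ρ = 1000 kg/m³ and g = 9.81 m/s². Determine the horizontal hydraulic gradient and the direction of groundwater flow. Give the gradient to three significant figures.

Pressure head at MW-6: ψ = P/(ρg) = 663×1000 / (1000 × 9.81) = 67.58 m.
Total head at MW-6: h = z + ψ = 646.11 + 67.58 = 713.69 m.
Total head at MW-8: h = 733.51 − 14.05 = 719.46 m.
Head difference: h(MW-6) − h(MW-8) = 713.69 − 719.46 = -5.77 m.
Hydraulic gradient: i = |Δh| / L = 5.77 / 1904.4 = 0.00303.
Flow is from higher to lower head: from MW-8 toward MW-6, i.e. toward the north.

i ≈ 0.00303; groundwater flows toward the north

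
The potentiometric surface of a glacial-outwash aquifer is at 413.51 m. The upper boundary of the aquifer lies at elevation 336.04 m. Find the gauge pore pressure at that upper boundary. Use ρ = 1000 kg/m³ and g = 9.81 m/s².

Pressure head at the aquifer top: ψ = h − z = 413.51 − 336.04 = 77.47 m.
P = ρgψ = 1000 × 9.81 × 77.47 = 759981 Pa ≈ 760 kPa.

P ≈ 760 kPa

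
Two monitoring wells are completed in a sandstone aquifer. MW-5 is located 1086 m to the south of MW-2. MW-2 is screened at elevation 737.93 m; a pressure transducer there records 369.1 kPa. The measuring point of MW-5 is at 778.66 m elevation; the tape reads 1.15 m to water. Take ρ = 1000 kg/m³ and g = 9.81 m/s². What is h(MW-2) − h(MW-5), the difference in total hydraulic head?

Δh ≈ -1.96 m

Pressure head at MW-2: ψ = P/(ρg) = 369.1×1000 / (1000 × 9.81) = 37.62 m.
Total head at MW-2: h = z + ψ = 737.93 + 37.62 = 775.55 m.
Total head at MW-5: h = 778.66 − 1.15 = 777.51 m.
Head difference: h(MW-2) − h(MW-5) = 775.55 − 777.51 = -1.96 m.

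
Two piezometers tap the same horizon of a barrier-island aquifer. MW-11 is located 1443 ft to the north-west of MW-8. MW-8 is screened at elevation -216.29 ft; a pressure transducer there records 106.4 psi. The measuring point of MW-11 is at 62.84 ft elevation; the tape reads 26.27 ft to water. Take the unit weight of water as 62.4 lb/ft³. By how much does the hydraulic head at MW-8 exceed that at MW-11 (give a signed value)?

Pressure head at MW-8: ψ = 144·P/γ = 144 × 106.4 / 62.4 = 245.54 ft.
Total head at MW-8: h = z + ψ = -216.29 + 245.54 = 29.25 ft.
Total head at MW-11: h = 62.84 − 26.27 = 36.57 ft.
Head difference: h(MW-8) − h(MW-11) = 29.25 − 36.57 = -7.32 ft.

Δh ≈ -7.32 ft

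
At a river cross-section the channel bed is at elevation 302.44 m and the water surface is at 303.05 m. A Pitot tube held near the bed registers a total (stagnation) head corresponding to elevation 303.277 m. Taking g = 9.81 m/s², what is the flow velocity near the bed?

Near the bed, under hydrostatic conditions, the piezometric head (z + ψ) equals the free-surface elevation, 303.05 m.
Velocity head = total − piezometric = 303.277 − 303.05 = 0.227 m.
v = √(2g·h_v) = √(2 × 9.81 × 0.227) = 2.11 m/s.

v ≈ 2.11 m/s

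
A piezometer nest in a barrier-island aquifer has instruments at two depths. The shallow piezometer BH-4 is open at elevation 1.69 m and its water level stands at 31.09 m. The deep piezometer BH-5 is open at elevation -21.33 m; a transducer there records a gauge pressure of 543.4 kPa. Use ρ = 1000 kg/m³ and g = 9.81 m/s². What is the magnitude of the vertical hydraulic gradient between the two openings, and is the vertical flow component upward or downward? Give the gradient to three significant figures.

|i_v| ≈ 0.129; vertical flow is upward

Total head at BH-4: h = 31.09 m (water level in the standpipe).
Pressure head at BH-5: ψ = P/(ρg) = 543.4×1000 / (1000 × 9.81) = 55.39 m.
Total head at BH-5: h = z + ψ = -21.33 + 55.39 = 34.06 m.
Δh = h(BH-4) − h(BH-5) = 31.09 − 34.06 = -2.97 m.
Vertical separation Δz = 1.69 − (-21.33) = 23.02 m.
|i_v| = |Δh| / Δz = 2.97 / 23.02 = 0.129.
Head is higher in the deep piezometer, so vertical flow is upward (discharge condition).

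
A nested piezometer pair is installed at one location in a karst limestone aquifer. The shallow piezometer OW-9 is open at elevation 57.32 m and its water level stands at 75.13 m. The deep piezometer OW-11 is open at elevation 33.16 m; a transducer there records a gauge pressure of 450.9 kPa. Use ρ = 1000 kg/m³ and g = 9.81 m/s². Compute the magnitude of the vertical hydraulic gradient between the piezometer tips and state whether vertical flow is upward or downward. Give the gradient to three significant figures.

|i_v| ≈ 0.165; vertical flow is upward

Total head at OW-9: h = 75.13 m (water level in the standpipe).
Pressure head at OW-11: ψ = P/(ρg) = 450.9×1000 / (1000 × 9.81) = 45.96 m.
Total head at OW-11: h = z + ψ = 33.16 + 45.96 = 79.12 m.
Δh = h(OW-9) − h(OW-11) = 75.13 − 79.12 = -3.99 m.
Vertical separation Δz = 57.32 − 33.16 = 24.16 m.
|i_v| = |Δh| / Δz = 3.99 / 24.16 = 0.165.
Head is higher in the deep piezometer, so vertical flow is upward (discharge condition).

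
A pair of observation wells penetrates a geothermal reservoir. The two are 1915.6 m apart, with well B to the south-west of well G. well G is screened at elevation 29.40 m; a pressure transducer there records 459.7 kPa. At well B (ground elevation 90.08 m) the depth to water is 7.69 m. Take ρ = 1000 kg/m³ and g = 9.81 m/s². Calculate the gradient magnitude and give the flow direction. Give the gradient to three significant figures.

Pressure head at well G: ψ = P/(ρg) = 459.7×1000 / (1000 × 9.81) = 46.86 m.
Total head at well G: h = z + ψ = 29.40 + 46.86 = 76.26 m.
Total head at well B: h = 90.08 − 7.69 = 82.39 m.
Head difference: h(well G) − h(well B) = 76.26 − 82.39 = -6.13 m.
Hydraulic gradient: i = |Δh| / L = 6.13 / 1915.6 = 0.00320.
Flow is from higher to lower head: from well B toward well G, i.e. toward the north-east.

i ≈ 0.00320; groundwater flows toward the north-east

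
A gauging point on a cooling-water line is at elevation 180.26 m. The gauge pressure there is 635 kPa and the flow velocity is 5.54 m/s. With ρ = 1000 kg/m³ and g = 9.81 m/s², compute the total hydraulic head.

h ≈ 246.55 m

Pressure head ψ = P/(ρg) = 635×1000 / (1000 × 9.81) = 64.73 m.
Velocity head = v²/(2g) = 5.54² / (2 × 9.81) = 1.564 m.
h = z + ψ + v²/(2g) = 180.26 + 64.73 + 1.564 = 246.55 m.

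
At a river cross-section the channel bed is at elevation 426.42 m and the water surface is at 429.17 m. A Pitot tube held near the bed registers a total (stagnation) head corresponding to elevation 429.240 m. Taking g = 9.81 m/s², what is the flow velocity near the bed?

Near the bed, under hydrostatic conditions, the piezometric head (z + ψ) equals the free-surface elevation, 429.17 m.
Velocity head = total − piezometric = 429.240 − 429.17 = 0.070 m.
v = √(2g·h_v) = √(2 × 9.81 × 0.070) = 1.17 m/s.

v ≈ 1.17 m/s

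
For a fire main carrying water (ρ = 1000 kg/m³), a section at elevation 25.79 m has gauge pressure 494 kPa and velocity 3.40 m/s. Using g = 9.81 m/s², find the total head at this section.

h ≈ 76.74 m

Pressure head ψ = P/(ρg) = 494×1000 / (1000 × 9.81) = 50.36 m.
Velocity head = v²/(2g) = 3.40² / (2 × 9.81) = 0.589 m.
h = z + ψ + v²/(2g) = 25.79 + 50.36 + 0.589 = 76.74 m.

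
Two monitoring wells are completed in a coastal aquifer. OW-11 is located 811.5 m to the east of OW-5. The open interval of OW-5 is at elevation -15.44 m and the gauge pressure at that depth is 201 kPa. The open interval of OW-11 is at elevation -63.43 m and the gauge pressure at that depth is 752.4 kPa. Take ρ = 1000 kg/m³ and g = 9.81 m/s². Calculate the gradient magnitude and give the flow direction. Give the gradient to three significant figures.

i ≈ 0.0101; groundwater flows toward the west

Pressure head at OW-5: ψ = P/(ρg) = 201×1000 / (1000 × 9.81) = 20.49 m.
Total head at OW-5: h = z + ψ = -15.44 + 20.49 = 5.05 m.
Pressure head at OW-11: ψ = P/(ρg) = 752.4×1000 / (1000 × 9.81) = 76.70 m.
Total head at OW-11: h = z + ψ = -63.43 + 76.70 = 13.27 m.
Head difference: h(OW-5) − h(OW-11) = 5.05 − 13.27 = -8.22 m.
Hydraulic gradient: i = |Δh| / L = 8.22 / 811.5 = 0.0101.
Flow is from higher to lower head: from OW-11 toward OW-5, i.e. toward the west.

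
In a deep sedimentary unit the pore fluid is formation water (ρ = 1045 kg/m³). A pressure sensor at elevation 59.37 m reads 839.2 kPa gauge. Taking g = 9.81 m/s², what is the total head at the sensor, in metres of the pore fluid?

h ≈ 141.23 m

ψ = P/(ρg) = 839.2×1000 / (1045 × 9.81) = 81.86 m.
h = z + ψ = 59.37 + 81.86 = 141.23 m.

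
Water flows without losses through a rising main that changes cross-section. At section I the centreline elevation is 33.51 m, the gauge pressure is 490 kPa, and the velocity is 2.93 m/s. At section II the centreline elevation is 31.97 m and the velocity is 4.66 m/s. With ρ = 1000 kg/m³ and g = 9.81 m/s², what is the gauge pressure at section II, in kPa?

P₂ ≈ 499 kPa

Pressure head at I: ψ₁ = P₁/(ρg) = 490×1000 / (1000 × 9.81) = 49.95 m.
Velocity heads: v₁²/2g = 2.93²/19.62 = 0.438 m; v₂²/2g = 4.66²/19.62 = 1.107 m.
Total head H = z₁ + ψ₁ + v₁²/2g = 33.51 + 49.95 + 0.438 = 83.90 m.
ψ₂ = H − z₂ − v₂²/2g = 83.90 − 31.97 − 1.107 = 50.82 m.
P₂ = ρgψ₂ = 1000 × 9.81 × 50.82 ≈ 499 kPa.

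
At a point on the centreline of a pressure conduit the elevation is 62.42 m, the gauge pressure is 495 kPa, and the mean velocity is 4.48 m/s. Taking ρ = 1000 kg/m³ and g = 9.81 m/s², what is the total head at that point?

Pressure head ψ = P/(ρg) = 495×1000 / (1000 × 9.81) = 50.46 m.
Velocity head = v²/(2g) = 4.48² / (2 × 9.81) = 1.023 m.
h = z + ψ + v²/(2g) = 62.42 + 50.46 + 1.023 = 113.90 m.

h ≈ 113.90 m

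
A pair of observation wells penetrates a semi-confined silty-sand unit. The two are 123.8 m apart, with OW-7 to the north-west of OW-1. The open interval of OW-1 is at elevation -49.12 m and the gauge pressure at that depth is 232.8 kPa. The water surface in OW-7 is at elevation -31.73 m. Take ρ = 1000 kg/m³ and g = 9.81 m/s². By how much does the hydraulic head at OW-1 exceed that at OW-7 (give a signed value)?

Pressure head at OW-1: ψ = P/(ρg) = 232.8×1000 / (1000 × 9.81) = 23.73 m.
Total head at OW-1: h = z + ψ = -49.12 + 23.73 = -25.39 m.
Total head at OW-7: h = -31.73 m (water level in the piezometer is the total head).
Head difference: h(OW-1) − h(OW-7) = -25.39 − (-31.73) = 6.34 m.

Δh ≈ 6.34 m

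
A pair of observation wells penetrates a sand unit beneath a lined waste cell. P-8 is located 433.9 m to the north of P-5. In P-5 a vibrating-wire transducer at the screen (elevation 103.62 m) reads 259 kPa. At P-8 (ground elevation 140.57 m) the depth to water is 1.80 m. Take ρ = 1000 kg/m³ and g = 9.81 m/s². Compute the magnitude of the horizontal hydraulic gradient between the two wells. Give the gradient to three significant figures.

Pressure head at P-5: ψ = P/(ρg) = 259×1000 / (1000 × 9.81) = 26.40 m.
Total head at P-5: h = z + ψ = 103.62 + 26.40 = 130.02 m.
Total head at P-8: h = 140.57 − 1.80 = 138.77 m.
Head difference: h(P-5) − h(P-8) = 130.02 − 138.77 = -8.75 m.
Hydraulic gradient: i = |Δh| / L = 8.75 / 433.9 = 0.0202.

i ≈ 0.0202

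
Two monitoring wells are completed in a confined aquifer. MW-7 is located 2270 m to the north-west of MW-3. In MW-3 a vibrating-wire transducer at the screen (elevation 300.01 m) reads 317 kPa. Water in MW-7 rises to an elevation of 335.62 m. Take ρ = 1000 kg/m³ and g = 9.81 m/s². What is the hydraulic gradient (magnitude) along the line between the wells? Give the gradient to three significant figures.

i ≈ 0.00145

Pressure head at MW-3: ψ = P/(ρg) = 317×1000 / (1000 × 9.81) = 32.31 m.
Total head at MW-3: h = z + ψ = 300.01 + 32.31 = 332.32 m.
Total head at MW-7: h = 335.62 m (water level in the piezometer is the total head).
Head difference: h(MW-3) − h(MW-7) = 332.32 − 335.62 = -3.30 m.
Hydraulic gradient: i = |Δh| / L = 3.30 / 2270 = 0.00145.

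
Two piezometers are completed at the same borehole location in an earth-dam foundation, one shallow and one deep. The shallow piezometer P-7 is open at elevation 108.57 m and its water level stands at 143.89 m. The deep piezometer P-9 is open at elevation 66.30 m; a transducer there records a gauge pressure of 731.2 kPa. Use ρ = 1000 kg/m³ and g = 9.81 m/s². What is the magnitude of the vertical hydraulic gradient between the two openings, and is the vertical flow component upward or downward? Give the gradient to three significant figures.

|i_v| ≈ 0.0722; vertical flow is downward

Total head at P-7: h = 143.89 m (water level in the standpipe).
Pressure head at P-9: ψ = P/(ρg) = 731.2×1000 / (1000 × 9.81) = 74.54 m.
Total head at P-9: h = z + ψ = 66.30 + 74.54 = 140.84 m.
Δh = h(P-7) − h(P-9) = 143.89 − 140.84 = 3.05 m.
Vertical separation Δz = 108.57 − 66.30 = 42.27 m.
|i_v| = |Δh| / Δz = 3.05 / 42.27 = 0.0722.
Head is higher in the shallow piezometer, so vertical flow is downward (recharge condition).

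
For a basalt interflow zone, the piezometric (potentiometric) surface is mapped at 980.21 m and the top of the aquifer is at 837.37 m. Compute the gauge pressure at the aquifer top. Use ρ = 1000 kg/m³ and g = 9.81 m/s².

Pressure head at the aquifer top: ψ = h − z = 980.21 − 837.37 = 142.84 m.
P = ρgψ = 1000 × 9.81 × 142.84 = 1401260 Pa ≈ 1400 kPa.

P ≈ 1400 kPa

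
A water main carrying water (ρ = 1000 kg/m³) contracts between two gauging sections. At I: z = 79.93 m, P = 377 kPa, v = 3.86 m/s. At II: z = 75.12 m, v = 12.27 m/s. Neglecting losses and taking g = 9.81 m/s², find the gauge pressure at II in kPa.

P₂ ≈ 356 kPa

Pressure head at I: ψ₁ = P₁/(ρg) = 377×1000 / (1000 × 9.81) = 38.43 m.
Velocity heads: v₁²/2g = 3.86²/19.62 = 0.759 m; v₂²/2g = 12.27²/19.62 = 7.673 m.
Total head H = z₁ + ψ₁ + v₁²/2g = 79.93 + 38.43 + 0.759 = 119.12 m.
ψ₂ = H − z₂ − v₂²/2g = 119.12 − 75.12 − 7.673 = 36.33 m.
P₂ = ρgψ₂ = 1000 × 9.81 × 36.33 ≈ 356 kPa.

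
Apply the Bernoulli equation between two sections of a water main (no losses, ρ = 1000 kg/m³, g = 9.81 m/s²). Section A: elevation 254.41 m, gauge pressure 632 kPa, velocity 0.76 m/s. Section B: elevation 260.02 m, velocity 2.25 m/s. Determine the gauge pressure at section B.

P₂ ≈ 575 kPa

Pressure head at A: ψ₁ = P₁/(ρg) = 632×1000 / (1000 × 9.81) = 64.42 m.
Velocity heads: v₁²/2g = 0.76²/19.62 = 0.029 m; v₂²/2g = 2.25²/19.62 = 0.258 m.
Total head H = z₁ + ψ₁ + v₁²/2g = 254.41 + 64.42 + 0.029 = 318.86 m.
ψ₂ = H − z₂ − v₂²/2g = 318.86 − 260.02 − 0.258 = 58.58 m.
P₂ = ρgψ₂ = 1000 × 9.81 × 58.58 ≈ 575 kPa.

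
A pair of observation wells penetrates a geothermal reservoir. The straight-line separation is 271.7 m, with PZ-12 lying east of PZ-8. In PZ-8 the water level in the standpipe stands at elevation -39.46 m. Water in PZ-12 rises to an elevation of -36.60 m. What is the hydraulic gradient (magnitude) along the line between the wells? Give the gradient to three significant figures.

i ≈ 0.0105

Total head at PZ-8: h = -39.46 m (water level in the piezometer is the total head).
Total head at PZ-12: h = -36.60 m (water level in the piezometer is the total head).
Head difference: h(PZ-8) − h(PZ-12) = -39.46 − (-36.60) = -2.86 m.
Hydraulic gradient: i = |Δh| / L = 2.86 / 271.7 = 0.0105.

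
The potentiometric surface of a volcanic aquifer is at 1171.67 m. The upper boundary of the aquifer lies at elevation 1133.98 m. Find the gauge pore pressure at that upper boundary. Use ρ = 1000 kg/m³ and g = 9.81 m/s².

P ≈ 370 kPa

Pressure head at the aquifer top: ψ = h − z = 1171.67 − 1133.98 = 37.69 m.
P = ρgψ = 1000 × 9.81 × 37.69 = 369739 Pa ≈ 370 kPa.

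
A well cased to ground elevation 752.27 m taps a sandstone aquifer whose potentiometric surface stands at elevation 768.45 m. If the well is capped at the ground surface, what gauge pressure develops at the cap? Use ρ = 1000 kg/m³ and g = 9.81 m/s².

P ≈ 159 kPa

Head above the cap: Δh = 768.45 − 752.27 = 16.18 m.
P = ρgΔh = 1000 × 9.81 × 16.18 = 158726 Pa ≈ 159 kPa.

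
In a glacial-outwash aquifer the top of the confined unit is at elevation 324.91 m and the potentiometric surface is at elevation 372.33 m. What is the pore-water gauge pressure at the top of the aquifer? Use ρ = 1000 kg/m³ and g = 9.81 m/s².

Pressure head at the aquifer top: ψ = h − z = 372.33 − 324.91 = 47.42 m.
P = ρgψ = 1000 × 9.81 × 47.42 = 465190 Pa ≈ 465 kPa.

P ≈ 465 kPa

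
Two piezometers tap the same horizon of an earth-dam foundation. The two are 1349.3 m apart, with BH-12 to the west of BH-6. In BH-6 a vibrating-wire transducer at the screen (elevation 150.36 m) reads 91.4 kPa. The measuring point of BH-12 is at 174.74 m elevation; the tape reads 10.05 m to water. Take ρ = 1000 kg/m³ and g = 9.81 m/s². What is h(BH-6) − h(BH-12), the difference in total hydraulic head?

Pressure head at BH-6: ψ = P/(ρg) = 91.4×1000 / (1000 × 9.81) = 9.32 m.
Total head at BH-6: h = z + ψ = 150.36 + 9.32 = 159.68 m.
Total head at BH-12: h = 174.74 − 10.05 = 164.69 m.
Head difference: h(BH-6) − h(BH-12) = 159.68 − 164.69 = -5.01 m.

Δh ≈ -5.01 m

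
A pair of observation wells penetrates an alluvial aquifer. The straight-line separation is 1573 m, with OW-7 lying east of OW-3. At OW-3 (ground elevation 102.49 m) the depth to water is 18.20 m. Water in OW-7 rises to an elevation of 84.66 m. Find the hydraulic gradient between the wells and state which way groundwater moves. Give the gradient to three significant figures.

Total head at OW-3: h = 102.49 − 18.20 = 84.29 m.
Total head at OW-7: h = 84.66 m (water level in the piezometer is the total head).
Head difference: h(OW-3) − h(OW-7) = 84.29 − 84.66 = -0.37 m.
Hydraulic gradient: i = |Δh| / L = 0.37 / 1573 = 0.000235.
Flow is from higher to lower head: from OW-7 toward OW-3, i.e. toward the west.

i ≈ 0.000235; groundwater flows toward the west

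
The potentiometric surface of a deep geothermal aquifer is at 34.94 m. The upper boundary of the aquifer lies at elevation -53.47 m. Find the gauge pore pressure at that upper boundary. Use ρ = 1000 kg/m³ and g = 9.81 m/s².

Pressure head at the aquifer top: ψ = h − z = 34.94 − (-53.47) = 88.41 m.
P = ρgψ = 1000 × 9.81 × 88.41 = 867302 Pa ≈ 867 kPa.

P ≈ 867 kPa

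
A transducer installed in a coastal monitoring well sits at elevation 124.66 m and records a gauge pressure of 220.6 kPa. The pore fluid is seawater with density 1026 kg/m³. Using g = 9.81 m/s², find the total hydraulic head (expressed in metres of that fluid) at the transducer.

ψ = P/(ρg) = 220.6×1000 / (1026 × 9.81) = 21.92 m.
h = z + ψ = 124.66 + 21.92 = 146.58 m.

h ≈ 146.58 m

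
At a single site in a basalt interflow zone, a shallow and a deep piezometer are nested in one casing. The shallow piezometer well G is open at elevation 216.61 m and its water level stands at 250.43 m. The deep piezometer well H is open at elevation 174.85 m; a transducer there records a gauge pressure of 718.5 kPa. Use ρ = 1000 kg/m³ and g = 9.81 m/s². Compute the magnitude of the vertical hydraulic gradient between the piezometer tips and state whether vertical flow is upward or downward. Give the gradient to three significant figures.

|i_v| ≈ 0.0560; vertical flow is downward

Total head at well G: h = 250.43 m (water level in the standpipe).
Pressure head at well H: ψ = P/(ρg) = 718.5×1000 / (1000 × 9.81) = 73.24 m.
Total head at well H: h = z + ψ = 174.85 + 73.24 = 248.09 m.
Δh = h(well G) − h(well H) = 250.43 − 248.09 = 2.34 m.
Vertical separation Δz = 216.61 − 174.85 = 41.76 m.
|i_v| = |Δh| / Δz = 2.34 / 41.76 = 0.0560.
Head is higher in the shallow piezometer, so vertical flow is downward (recharge condition).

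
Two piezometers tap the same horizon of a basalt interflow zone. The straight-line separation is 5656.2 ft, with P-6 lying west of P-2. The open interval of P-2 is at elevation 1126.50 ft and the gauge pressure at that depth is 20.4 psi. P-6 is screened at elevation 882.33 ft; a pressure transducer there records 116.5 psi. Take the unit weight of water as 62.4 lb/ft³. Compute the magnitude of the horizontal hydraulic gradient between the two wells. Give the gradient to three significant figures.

Pressure head at P-2: ψ = 144·P/γ = 144 × 20.4 / 62.4 = 47.08 ft.
Total head at P-2: h = z + ψ = 1126.50 + 47.08 = 1173.58 ft.
Pressure head at P-6: ψ = 144·P/γ = 144 × 116.5 / 62.4 = 268.85 ft.
Total head at P-6: h = z + ψ = 882.33 + 268.85 = 1151.18 ft.
Head difference: h(P-2) − h(P-6) = 1173.58 − 1151.18 = 22.40 ft.
Hydraulic gradient: i = |Δh| / L = 22.40 / 5656.2 = 0.00396.

i ≈ 0.00396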